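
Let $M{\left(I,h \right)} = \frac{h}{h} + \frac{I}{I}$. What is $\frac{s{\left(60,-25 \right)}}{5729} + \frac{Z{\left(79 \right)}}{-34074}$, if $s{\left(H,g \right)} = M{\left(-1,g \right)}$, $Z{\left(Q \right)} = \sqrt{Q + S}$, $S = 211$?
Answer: $\frac{2}{5729} - \frac{\sqrt{290}}{34074} \approx -0.00015068$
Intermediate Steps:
$M{\left(I,h \right)} = 2$ ($M{\left(I,h \right)} = 1 + 1 = 2$)
$Z{\left(Q \right)} = \sqrt{211 + Q}$ ($Z{\left(Q \right)} = \sqrt{Q + 211} = \sqrt{211 + Q}$)
$s{\left(H,g \right)} = 2$
$\frac{s{\left(60,-25 \right)}}{5729} + \frac{Z{\left(79 \right)}}{-34074} = \frac{2}{5729} + \frac{\sqrt{211 + 79}}{-34074} = 2 \cdot \frac{1}{5729} + \sqrt{290} \left(- \frac{1}{34074}\right) = \frac{2}{5729} - \frac{\sqrt{290}}{34074}$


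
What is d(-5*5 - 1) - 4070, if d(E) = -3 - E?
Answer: -4047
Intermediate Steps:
d(-5*5 - 1) - 4070 = (-3 - (-5*5 - 1)) - 4070 = (-3 - (-25 - 1)) - 4070 = (-3 - 1*(-26)) - 4070 = (-3 + 26) - 4070 = 23 - 4070 = -4047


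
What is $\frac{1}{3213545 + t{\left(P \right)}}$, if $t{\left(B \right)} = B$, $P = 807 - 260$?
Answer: $\frac{1}{3214092} \approx 3.1113 \cdot 10^{-7}$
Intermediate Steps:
$P = 547$ ($P = 807 - 260 = 547$)
$\frac{1}{3213545 + t{\left(P \right)}} = \frac{1}{3213545 + 547} = \frac{1}{3214092}$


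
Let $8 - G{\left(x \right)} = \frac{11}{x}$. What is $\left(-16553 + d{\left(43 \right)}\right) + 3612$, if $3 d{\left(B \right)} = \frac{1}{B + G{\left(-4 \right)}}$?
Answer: $- \frac{8346941}{645} \approx -12941.0$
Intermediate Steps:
$G{\left(x \right)} = 8 - \frac{11}{x}$
$d{\left(B \right)} = \frac{1}{3 \left(\frac{43}{4} + B\right)}$ ($d{\left(B \right)} = \frac{1}{3 \left(B + \left(8 - \frac{11}{-4}\right)\right)} = \frac{1}{3 \left(B + \left(8 - - \frac{11}{4}\right)\right)} = \frac{1}{3 \left(B + \left(8 + \frac{11}{4}\right)\right)} = \frac{1}{3 \left(B + \frac{43}{4}\right)} = \frac{1}{3 \left(\frac{43}{4} + B\right)}$)
$\left(-16553 + d{\left(43 \right)}\right) + 3612 = \left(-16553 + \frac{4}{3 \left(43 + 4 \cdot 43\right)}\right) + 3612 = \left(-16553 + \frac{4}{3 \left(43 + 172\right)}\right) + 3612 = \left(-16553 + \frac{4}{3 \cdot 215}\right) + 3612 = \left(-16553 + \frac{4}{3} \cdot \frac{1}{215}\right) + 3612 = \left(-16553 + \frac{4}{645}\right) + 3612 = - \frac{10676681}{645} + 3612 = - \frac{8346941}{645}$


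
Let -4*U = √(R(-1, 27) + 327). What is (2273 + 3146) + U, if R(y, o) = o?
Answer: 5419 - √354/4 ≈ 5414.3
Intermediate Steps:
U = -√354/4 (U = -√(27 + 327)/4 = -√354/4 ≈ -4.7037)
(2273 + 3146) + U = (2273 + 3146) - √354/4 = 5419 - √354/4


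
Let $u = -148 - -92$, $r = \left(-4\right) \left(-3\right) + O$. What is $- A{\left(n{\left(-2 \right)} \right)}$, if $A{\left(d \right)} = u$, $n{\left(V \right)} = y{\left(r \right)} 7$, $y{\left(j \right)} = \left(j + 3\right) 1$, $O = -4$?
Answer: $56$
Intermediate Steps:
$r = 8$ ($r = \left(-4\right) \left(-3\right) - 4 = 12 - 4 = 8$)
$y{\left(j \right)} = 3 + j$ ($y{\left(j \right)} = \left(3 + j\right) 1 = 3 + j$)
$n{\left(V \right)} = 77$ ($n{\left(V \right)} = \left(3 + 8\right) 7 = 11 \cdot 7 = 77$)
$u = -56$ ($u = -148 + 92 = -56$)
$A{\left(d \right)} = -56$
$- A{\left(n{\left(-2 \right)} \right)} = \left(-1\right) \left(-56\right) = 56$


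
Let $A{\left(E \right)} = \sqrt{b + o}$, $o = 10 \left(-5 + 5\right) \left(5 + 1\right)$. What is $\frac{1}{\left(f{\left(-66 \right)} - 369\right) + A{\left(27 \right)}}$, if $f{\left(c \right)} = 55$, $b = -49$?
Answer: $- \frac{314}{98645} - \frac{7 i}{98645} \approx -0.0031831 - 7.0962 \cdot 10^{-5} i$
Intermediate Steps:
$o = 0$ ($o = 10 \cdot 0 \cdot 6 = 10 \cdot 0 = 0$)
$A{\left(E \right)} = 7 i$ ($A{\left(E \right)} = \sqrt{-49 + 0} = \sqrt{-49} = 7 i$)
$\frac{1}{\left(f{\left(-66 \right)} - 369\right) + A{\left(27 \right)}} = \frac{1}{\left(55 - 369\right) + 7 i} = \frac{1}{-314 + 7 i} = \frac{-314 - 7 i}{98645}$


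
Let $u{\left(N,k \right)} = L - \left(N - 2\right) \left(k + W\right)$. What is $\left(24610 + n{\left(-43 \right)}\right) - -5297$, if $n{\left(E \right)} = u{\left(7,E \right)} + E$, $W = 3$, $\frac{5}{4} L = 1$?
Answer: $\frac{150324}{5} \approx 30065.0$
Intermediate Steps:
$L = \frac{4}{5}$ ($L = \frac{4}{5} \cdot 1 = \frac{4}{5} \approx 0.8$)
$u{\left(N,k \right)} = \frac{4}{5} - \left(-2 + N\right) \left(3 + k\right)$ ($u{\left(N,k \right)} = \frac{4}{5} - \left(N - 2\right) \left(k + 3\right) = \frac{4}{5} - \left(-2 + N\right) \left(3 + k\right)$)
$n{\left(E \right)} = - \frac{71}{5} - 4 E$ ($n{\left(E \right)} = \left(\frac{34}{5} - 21 + 2 E - 7 E\right) + E = \left(- \frac{71}{5} - 5 E\right) + E = - \frac{71}{5} - 4 E$)
$\left(24610 + n{\left(-43 \right)}\right) - -5297 = \left(24610 - - \frac{789}{5}\right) - -5297 = \left(24610 + \left(- \frac{71}{5} + 172\right)\right) + 5297 = \left(24610 + \frac{789}{5}\right) + 5297 = \frac{123839}{5} + 5297 = \frac{150324}{5}$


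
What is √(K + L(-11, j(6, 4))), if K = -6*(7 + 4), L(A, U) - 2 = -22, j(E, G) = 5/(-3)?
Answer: I*√86 ≈ 9.2736*I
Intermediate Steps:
j(E, G) = -5/3 (j(E, G) = 5*(-⅓) = -5/3)
L(A, U) = -20 (L(A, U) = 2 - 22 = -20)
K = -66 (K = -6*11 = -66)
√(K + L(-11, j(6, 4))) = √(-66 - 20) = √(-86) = I*√86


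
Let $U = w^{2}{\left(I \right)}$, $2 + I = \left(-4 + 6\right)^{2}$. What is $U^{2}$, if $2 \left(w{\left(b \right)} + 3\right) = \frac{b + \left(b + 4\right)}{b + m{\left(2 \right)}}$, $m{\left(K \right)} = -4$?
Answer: $625$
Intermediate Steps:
$I = 2$ ($I = -2 + \left(-4 + 6\right)^{2} = -2 + 2^{2} = -2 + 4 = 2$)
$w{\left(b \right)} = -3 + \frac{4 + 2 b}{2 \left(-4 + b\right)}$ ($w{\left(b \right)} = -3 + \frac{\left(b + \left(b + 4\right)\right) \frac{1}{b - 4}}{2} = -3 + \frac{\left(b + \left(4 + b\right)\right) \frac{1}{-4 + b}}{2} = -3 + \frac{\left(4 + 2 b\right) \frac{1}{-4 + b}}{2} = -3 + \frac{\frac{1}{-4 + b} \left(4 + 2 b\right)}{2} = -3 + \frac{4 + 2 b}{2 \left(-4 + b\right)}$)
$U = 25$ ($U = \left(\frac{2 \left(7 - 2\right)}{-4 + 2}\right)^{2} = \left(\frac{2 \left(7 - 2\right)}{-2}\right)^{2} = \left(2 \left(- \frac{1}{2}\right) 5\right)^{2} = \left(-5\right)^{2} = 25$)
$U^{2} = 25^{2} = 625$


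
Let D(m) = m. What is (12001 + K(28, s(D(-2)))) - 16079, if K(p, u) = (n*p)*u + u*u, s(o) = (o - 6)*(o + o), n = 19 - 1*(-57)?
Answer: 65042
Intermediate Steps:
n = 76 (n = 19 + 57 = 76)
s(o) = 2*o*(-6 + o) (s(o) = (-6 + o)*(2*o) = 2*o*(-6 + o))
K(p, u) = u² + 76*p*u (K(p, u) = (76*p)*u + u*u = 76*p*u + u² = u² + 76*p*u)
(12001 + K(28, s(D(-2)))) - 16079 = (12001 + (2*(-2)*(-6 - 2))*(2*(-2)*(-6 - 2) + 76*28)) - 16079 = (12001 + (2*(-2)*(-8))*(2*(-2)*(-8) + 2128)) - 16079 = (12001 + 32*(32 + 2128)) - 16079 = (12001 + 32*2160) - 16079 = (12001 + 69120) - 16079 = 81121 - 16079 = 65042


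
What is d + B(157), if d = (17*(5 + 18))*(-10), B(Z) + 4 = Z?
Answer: -3757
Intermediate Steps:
B(Z) = -4 + Z
d = -3910 (d = (17*23)*(-10) = 391*(-10) = -3910)
d + B(157) = -3910 + (-4 + 157) = -3910 + 153 = -3757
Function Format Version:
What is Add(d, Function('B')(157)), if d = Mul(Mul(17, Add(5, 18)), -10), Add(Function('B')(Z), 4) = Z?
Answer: -3757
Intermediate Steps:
Function('B')(Z) = Add(-4, Z)
d = -3910 (d = Mul(Mul(17, 23), -10) = Mul(391, -10) = -3910)
Add(d, Function('B')(157)) = Add(-3910, Add(-4, 157)) = Add(-3910, 153) = -3757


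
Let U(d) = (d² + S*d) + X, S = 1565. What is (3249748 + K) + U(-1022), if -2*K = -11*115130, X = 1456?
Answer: 3329473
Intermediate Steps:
U(d) = 1456 + d² + 1565*d (U(d) = (d² + 1565*d) + 1456 = 1456 + d² + 1565*d)
K = 633215 (K = -(-11)*115130/2 = -½*(-1266430) = 633215)
(3249748 + K) + U(-1022) = (3249748 + 633215) + (1456 + (-1022)² + 1565*(-1022)) = 3882963 + (1456 + 1044484 - 1599430) = 3882963 - 553490 = 3329473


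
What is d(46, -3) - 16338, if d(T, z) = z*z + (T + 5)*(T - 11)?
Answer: -14544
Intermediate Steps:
d(T, z) = z² + (-11 + T)*(5 + T) (d(T, z) = z² + (5 + T)*(-11 + T) = z² + (-11 + T)*(5 + T))
d(46, -3) - 16338 = (-55 + 46² + (-3)² - 6*46) - 16338 = (-55 + 2116 + 9 - 276) - 16338 = 1794 - 16338 = -14544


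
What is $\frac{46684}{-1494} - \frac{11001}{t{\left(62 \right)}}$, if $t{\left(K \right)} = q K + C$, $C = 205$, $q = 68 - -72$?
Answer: $- \frac{215611417}{6637095} \approx -32.486$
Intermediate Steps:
$q = 140$ ($q = 68 + 72 = 140$)
$t{\left(K \right)} = 205 + 140 K$ ($t{\left(K \right)} = 140 K + 205 = 205 + 140 K$)
$\frac{46684}{-1494} - \frac{11001}{t{\left(62 \right)}} = \frac{46684}{-1494} - \frac{11001}{205 + 140 \cdot 62} = 46684 \left(- \frac{1}{1494}\right) - \frac{11001}{205 + 8680} = - \frac{23342}{747} - \frac{11001}{8885} = - \frac{215611417}{6637095}$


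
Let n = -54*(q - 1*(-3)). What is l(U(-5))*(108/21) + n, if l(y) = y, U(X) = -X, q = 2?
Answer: -1710/7 ≈ -244.29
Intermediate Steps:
n = -270 (n = -54*(2 - 1*(-3)) = -54*(2 + 3) = -54*5 = -270)
l(U(-5))*(108/21) + n = (-1*(-5))*(108/21) - 270 = 5*(108*(1/21)) - 270 = 5*(36/7) - 270 = 180/7 - 270 = -1710/7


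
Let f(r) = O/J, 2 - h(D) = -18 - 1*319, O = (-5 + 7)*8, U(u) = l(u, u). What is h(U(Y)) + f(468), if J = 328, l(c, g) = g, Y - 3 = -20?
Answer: 13901/41 ≈ 339.05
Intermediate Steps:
Y = -17 (Y = 3 - 20 = -17)
U(u) = u
O = 16 (O = 2*8 = 16)
h(D) = 339 (h(D) = 2 - (-18 - 1*319) = 2 - (-18 - 319) = 2 - 1*(-337) = 2 + 337 = 339)
f(r) = 2/41 (f(r) = 16/328 = 16*(1/328) = 2/41)
h(U(Y)) + f(468) = 339 + 2/41 = 13901/41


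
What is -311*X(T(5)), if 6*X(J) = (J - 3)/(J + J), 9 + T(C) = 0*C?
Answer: -311/9 ≈ -34.556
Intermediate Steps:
T(C) = -9 (T(C) = -9 + 0*C = -9 + 0 = -9)
X(J) = (-3 + J)/(12*J) (X(J) = ((J - 3)/(J + J))/6 = ((-3 + J)/((2*J)))/6 = ((-3 + J)*(1/(2*J)))/6 = ((-3 + J)/(2*J))/6 = (-3 + J)/(12*J))
-311*X(T(5)) = -311*(-3 - 9)/(12*(-9)) = -311*(-1)*(-12)/(12*9) = -311*⅑ = -311/9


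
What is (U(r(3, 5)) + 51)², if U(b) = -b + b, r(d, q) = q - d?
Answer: 2601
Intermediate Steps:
U(b) = 0
(U(r(3, 5)) + 51)² = (0 + 51)² = 51² = 2601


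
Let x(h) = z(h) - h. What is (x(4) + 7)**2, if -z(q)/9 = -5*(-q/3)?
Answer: 3249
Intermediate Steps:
z(q) = -15*q (z(q) = -(-45)/((-3/q)) = -(-45)*(-q/3) = -15*q)
x(h) = -16*h (x(h) = -15*h - h = -16*h)
(x(4) + 7)**2 = (-16*4 + 7)**2 = (-64 + 7)**2 = (-57)**2 = 3249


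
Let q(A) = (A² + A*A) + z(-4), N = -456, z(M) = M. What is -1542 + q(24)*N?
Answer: -525030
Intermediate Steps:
q(A) = -4 + 2*A² (q(A) = (A² + A*A) - 4 = (A² + A²) - 4 = 2*A² - 4 = -4 + 2*A²)
-1542 + q(24)*N = -1542 + (-4 + 2*24²)*(-456) = -1542 + (-4 + 2*576)*(-456) = -1542 + (-4 + 1152)*(-456) = -1542 + 1148*(-456) = -1542 - 523488 = -525030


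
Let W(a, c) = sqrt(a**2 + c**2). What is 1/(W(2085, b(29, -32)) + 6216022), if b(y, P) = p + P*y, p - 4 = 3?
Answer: 3108011/19319462154509 - 3*sqrt(577274)/38638924309018 ≈ 1.6082e-7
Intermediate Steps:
p = 7 (p = 4 + 3 = 7)
b(y, P) = 7 + P*y
1/(W(2085, b(29, -32)) + 6216022) = 1/(sqrt(2085**2 + (7 - 32*29)**2) + 6216022) = 1/(sqrt(4347225 + (7 - 928)**2) + 6216022) = 1/(sqrt(4347225 + (-921)**2) + 6216022) = 1/(sqrt(4347225 + 848241) + 6216022) = 1/(sqrt(5195466) + 6216022) = 1/(3*sqrt(577274) + 6216022) = 1/(6216022 + 3*sqrt(577274))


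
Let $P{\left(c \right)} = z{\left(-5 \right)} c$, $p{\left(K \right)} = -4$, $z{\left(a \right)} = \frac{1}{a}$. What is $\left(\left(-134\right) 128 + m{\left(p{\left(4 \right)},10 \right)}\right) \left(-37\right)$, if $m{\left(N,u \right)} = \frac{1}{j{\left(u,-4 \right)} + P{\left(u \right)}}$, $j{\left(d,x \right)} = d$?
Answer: $\frac{5076955}{8} \approx 6.3462 \cdot 10^{5}$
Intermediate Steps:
$P{\left(c \right)} = - \frac{c}{5}$ ($P{\left(c \right)} = \frac{c}{-5} = - \frac{c}{5}$)
$m{\left(N,u \right)} = \frac{5}{4 u}$ ($m{\left(N,u \right)} = \frac{1}{u - \frac{u}{5}} = \frac{1}{\frac{4}{5} u} = \frac{5}{4 u}$)
$\left(\left(-134\right) 128 + m{\left(p{\left(4 \right)},10 \right)}\right) \left(-37\right) = \left(\left(-134\right) 128 + \frac{5}{4 \cdot 10}\right) \left(-37\right) = \left(-17152 + \frac{5}{4} \cdot \frac{1}{10}\right) \left(-37\right) = \left(-17152 + \frac{1}{8}\right) \left(-37\right) = \left(- \frac{137215}{8}\right) \left(-37\right) = \frac{5076955}{8}$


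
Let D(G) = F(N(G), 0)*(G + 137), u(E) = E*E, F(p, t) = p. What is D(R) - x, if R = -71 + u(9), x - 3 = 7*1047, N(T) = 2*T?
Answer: -4392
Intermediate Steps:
u(E) = E**2
x = 7332 (x = 3 + 7*1047 = 3 + 7329 = 7332)
R = 10 (R = -71 + 9**2 = -71 + 81 = 10)
D(G) = 2*G*(137 + G) (D(G) = (2*G)*(G + 137) = (2*G)*(137 + G) = 2*G*(137 + G))
D(R) - x = 2*10*(137 + 10) - 1*7332 = 2*10*147 - 7332 = 2940 - 7332 = -4392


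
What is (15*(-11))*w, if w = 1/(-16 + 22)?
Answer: -55/2 ≈ -27.500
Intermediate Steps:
w = 1/6 ≈ 0.16667
(15*(-11))*w = (15*(-11))*(1/6) = -165*1/6 = -55/2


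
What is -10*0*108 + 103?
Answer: 103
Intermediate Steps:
-10*0*108 + 103 = 0*108 + 103 = 0 + 103 = 103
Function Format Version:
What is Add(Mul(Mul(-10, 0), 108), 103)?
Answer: 103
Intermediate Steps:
Add(Mul(Mul(-10, 0), 108), 103) = Add(Mul(0, 108), 103) = Add(0, 103) = 103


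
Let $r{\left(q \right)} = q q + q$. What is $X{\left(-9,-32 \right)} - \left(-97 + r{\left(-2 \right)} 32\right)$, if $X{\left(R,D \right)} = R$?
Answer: $24$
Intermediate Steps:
$r{\left(q \right)} = q + q^{2}$ ($r{\left(q \right)} = q^{2} + q = q + q^{2}$)
$X{\left(-9,-32 \right)} - \left(-97 + r{\left(-2 \right)} 32\right) = -9 - \left(-97 + - 2 \left(1 - 2\right) 32\right) = -9 - \left(-97 + \left(-2\right) \left(-1\right) 32\right) = -9 - \left(-97 + 2 \cdot 32\right) = -9 - \left(-97 + 64\right) = -9 - -33 = -9 + 33 = 24$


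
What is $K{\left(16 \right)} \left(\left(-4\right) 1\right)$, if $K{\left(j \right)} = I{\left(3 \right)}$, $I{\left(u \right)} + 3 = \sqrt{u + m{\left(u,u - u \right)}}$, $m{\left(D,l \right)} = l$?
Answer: $12 - 4 \sqrt{3} \approx 5.0718$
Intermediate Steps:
$I{\left(u \right)} = -3 + \sqrt{u}$ ($I{\left(u \right)} = -3 + \sqrt{u + \left(u - u\right)} = -3 + \sqrt{u + 0} = -3 + \sqrt{u}$)
$K{\left(j \right)} = -3 + \sqrt{3}$
$K{\left(16 \right)} \left(\left(-4\right) 1\right) = \left(-3 + \sqrt{3}\right) \left(\left(-4\right) 1\right) = \left(-3 + \sqrt{3}\right) \left(-4\right) = 12 - 4 \sqrt{3}$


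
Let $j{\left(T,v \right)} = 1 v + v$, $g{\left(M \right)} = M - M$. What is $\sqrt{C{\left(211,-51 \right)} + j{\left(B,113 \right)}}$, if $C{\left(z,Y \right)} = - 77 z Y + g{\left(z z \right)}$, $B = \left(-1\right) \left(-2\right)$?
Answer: $\sqrt{828823} \approx 910.4$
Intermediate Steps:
$B = 2$
$g{\left(M \right)} = 0$
$j{\left(T,v \right)} = 2 v$ ($j{\left(T,v \right)} = v + v = 2 v$)
$C{\left(z,Y \right)} = - 77 Y z$ ($C{\left(z,Y \right)} = - 77 z Y + 0 = - 77 Y z + 0 = - 77 Y z$)
$\sqrt{C{\left(211,-51 \right)} + j{\left(B,113 \right)}} = \sqrt{\left(-77\right) \left(-51\right) 211 + 2 \cdot 113} = \sqrt{828597 + 226} = \sqrt{828823}$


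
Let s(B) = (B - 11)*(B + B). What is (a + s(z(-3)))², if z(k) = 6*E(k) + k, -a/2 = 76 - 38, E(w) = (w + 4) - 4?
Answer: 1607824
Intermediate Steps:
E(w) = w (E(w) = (4 + w) - 4 = w)
a = -76 (a = -2*(76 - 38) = -2*38 = -76)
z(k) = 7*k (z(k) = 6*k + k = 7*k)
s(B) = 2*B*(-11 + B) (s(B) = (-11 + B)*(2*B) = 2*B*(-11 + B))
(a + s(z(-3)))² = (-76 + 2*(7*(-3))*(-11 + 7*(-3)))² = (-76 + 2*(-21)*(-11 - 21))² = (-76 + 2*(-21)*(-32))² = (-76 + 1344)² = 1268² = 1607824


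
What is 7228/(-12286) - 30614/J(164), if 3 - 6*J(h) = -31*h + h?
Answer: -382054178/10080663 ≈ -37.900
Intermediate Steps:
J(h) = ½ + 5*h (J(h) = ½ - (-31*h + h)/6 = ½ - (-5)*h = ½ + 5*h)
7228/(-12286) - 30614/J(164) = 7228/(-12286) - 30614/(½ + 5*164) = 7228*(-1/12286) - 30614/(½ + 820) = -3614/6143 - 30614/1641/2 = -3614/6143 - 30614*2/1641 = -3614/6143 - 61228/1641 = -382054178/10080663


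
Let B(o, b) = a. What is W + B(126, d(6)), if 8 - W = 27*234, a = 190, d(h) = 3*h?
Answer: -6120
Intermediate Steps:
B(o, b) = 190
W = -6310 (W = 8 - 27*234 = 8 - 1*6318 = 8 - 6318 = -6310)
W + B(126, d(6)) = -6310 + 190 = -6120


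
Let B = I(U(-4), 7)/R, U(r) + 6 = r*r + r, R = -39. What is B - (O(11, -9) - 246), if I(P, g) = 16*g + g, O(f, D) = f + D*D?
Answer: 5887/39 ≈ 150.95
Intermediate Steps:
U(r) = -6 + r + r² (U(r) = -6 + (r*r + r) = -6 + (r² + r) = -6 + (r + r²) = -6 + r + r²)
O(f, D) = f + D²
I(P, g) = 17*g
B = -119/39 (B = (17*7)/(-39) = 119*(-1/39) = -119/39 ≈ -3.0513)
B - (O(11, -9) - 246) = -119/39 - ((11 + (-9)²) - 246) = -119/39 - ((11 + 81) - 246) = -119/39 - (92 - 246) = -119/39 - 1*(-154) = -119/39 + 154 = 5887/39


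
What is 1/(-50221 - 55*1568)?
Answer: -1/136461 ≈ -7.3281e-6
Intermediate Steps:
1/(-50221 - 55*1568) = 1/(-50221 - 86240) = 1/(-136461) = -1/136461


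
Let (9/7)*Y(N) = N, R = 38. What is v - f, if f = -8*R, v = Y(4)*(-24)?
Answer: 688/3 ≈ 229.33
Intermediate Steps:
Y(N) = 7*N/9
v = -224/3 (v = ((7/9)*4)*(-24) = (28/9)*(-24) = -224/3 ≈ -74.667)
f = -304 (f = -8*38 = -1*304 = -304)
v - f = -224/3 - 1*(-304) = -224/3 + 304 = 688/3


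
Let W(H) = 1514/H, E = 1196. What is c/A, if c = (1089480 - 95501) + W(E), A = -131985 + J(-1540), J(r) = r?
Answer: -594400199/79847950 ≈ -7.4442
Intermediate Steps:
A = -133525 (A = -131985 - 1540 = -133525)
c = 594400199/598 (c = (1089480 - 95501) + 1514/1196 = 993979 + 1514*(1/1196) = 993979 + 757/598 = 594400199/598 ≈ 9.9398e+5)
c/A = (594400199/598)/(-133525) = (594400199/598)*(-1/133525) = -594400199/79847950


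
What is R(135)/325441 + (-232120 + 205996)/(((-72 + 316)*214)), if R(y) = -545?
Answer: -2132569601/4248306814 ≈ -0.50198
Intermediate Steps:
R(135)/325441 + (-232120 + 205996)/(((-72 + 316)*214)) = -545/325441 + (-232120 + 205996)/(((-72 + 316)*214)) = -545*1/325441 - 26124/(244*214) = -545/325441 - 26124/52216 = -545/325441 - 26124*1/52216 = -545/325441 - 6531/13054 = -2132569601/4248306814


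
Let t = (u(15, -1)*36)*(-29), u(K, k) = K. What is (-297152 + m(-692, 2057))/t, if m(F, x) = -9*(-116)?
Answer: 74027/3915 ≈ 18.909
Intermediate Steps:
m(F, x) = 1044
t = -15660 (t = (15*36)*(-29) = 540*(-29) = -15660)
(-297152 + m(-692, 2057))/t = (-297152 + 1044)/(-15660) = -296108*(-1/15660) = 74027/3915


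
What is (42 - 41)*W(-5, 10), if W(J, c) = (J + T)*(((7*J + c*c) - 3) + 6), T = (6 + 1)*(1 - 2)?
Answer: -816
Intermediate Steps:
T = -7 (T = 7*(-1) = -7)
W(J, c) = (-7 + J)*(3 + c² + 7*J) (W(J, c) = (J - 7)*(((7*J + c*c) - 3) + 6) = (-7 + J)*(((7*J + c²) - 3) + 6) = (-7 + J)*(((c² + 7*J) - 3) + 6) = (-7 + J)*((-3 + c² + 7*J) + 6) = (-7 + J)*(3 + c² + 7*J))
(42 - 41)*W(-5, 10) = (42 - 41)*(-21 - 46*(-5) - 7*10² + 7*(-5)² - 5*10²) = 1*(-21 + 230 - 7*100 + 7*25 - 5*100) = 1*(-21 + 230 - 700 + 175 - 500) = 1*(-816) = -816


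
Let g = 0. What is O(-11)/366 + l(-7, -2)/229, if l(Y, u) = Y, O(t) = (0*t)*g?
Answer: -7/229 ≈ -0.030568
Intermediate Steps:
O(t) = 0 (O(t) = (0*t)*0 = 0*0 = 0)
O(-11)/366 + l(-7, -2)/229 = 0/366 - 7/229 = 0*(1/366) - 7*1/229 = 0 - 7/229 = -7/229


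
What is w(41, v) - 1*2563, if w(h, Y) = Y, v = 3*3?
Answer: -2554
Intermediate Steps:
v = 9
w(41, v) - 1*2563 = 9 - 1*2563 = 9 - 2563 = -2554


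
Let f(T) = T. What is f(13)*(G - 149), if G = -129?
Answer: -3614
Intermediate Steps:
f(13)*(G - 149) = 13*(-129 - 149) = 13*(-278) = -3614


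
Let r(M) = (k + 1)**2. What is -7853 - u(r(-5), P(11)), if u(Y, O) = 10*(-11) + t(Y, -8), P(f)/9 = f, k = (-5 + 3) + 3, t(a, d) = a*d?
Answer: -7711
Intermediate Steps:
k = 1 (k = -2 + 3 = 1)
P(f) = 9*f
r(M) = 4 (r(M) = (1 + 1)**2 = 2**2 = 4)
u(Y, O) = -110 - 8*Y (u(Y, O) = 10*(-11) + Y*(-8) = -110 - 8*Y)
-7853 - u(r(-5), P(11)) = -7853 - (-110 - 8*4) = -7853 - (-110 - 32) = -7853 - 1*(-142) = -7853 + 142 = -7711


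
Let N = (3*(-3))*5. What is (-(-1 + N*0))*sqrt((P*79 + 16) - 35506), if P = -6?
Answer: 18*I*sqrt(111) ≈ 189.64*I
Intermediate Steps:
N = -45 (N = -9*5 = -45)
(-(-1 + N*0))*sqrt((P*79 + 16) - 35506) = (-(-1 - 45*0))*sqrt((-6*79 + 16) - 35506) = (-(-1 + 0))*sqrt((-474 + 16) - 35506) = (-1*(-1))*sqrt(-458 - 35506) = 1*sqrt(-35964) = 1*(18*I*sqrt(111)) = 18*I*sqrt(111)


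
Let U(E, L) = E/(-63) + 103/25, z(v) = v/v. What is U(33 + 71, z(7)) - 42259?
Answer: -66554036/1575 ≈ -42257.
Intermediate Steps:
z(v) = 1
U(E, L) = 103/25 - E/63 (U(E, L) = E*(-1/63) + 103*(1/25) = -E/63 + 103/25 = 103/25 - E/63)
U(33 + 71, z(7)) - 42259 = (103/25 - (33 + 71)/63) - 42259 = (103/25 - 1/63*104) - 42259 = (103/25 - 104/63) - 42259 = 3889/1575 - 42259 = -66554036/1575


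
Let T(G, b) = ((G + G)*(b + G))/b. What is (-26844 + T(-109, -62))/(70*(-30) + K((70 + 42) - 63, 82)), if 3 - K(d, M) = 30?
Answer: 283601/21979 ≈ 12.903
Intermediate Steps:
K(d, M) = -27 (K(d, M) = 3 - 1*30 = 3 - 30 = -27)
T(G, b) = 2*G*(G + b)/b (T(G, b) = ((2*G)*(G + b))/b = (2*G*(G + b))/b = 2*G*(G + b)/b)
(-26844 + T(-109, -62))/(70*(-30) + K((70 + 42) - 63, 82)) = (-26844 + 2*(-109)*(-109 - 62)/(-62))/(70*(-30) - 27) = (-26844 + 2*(-109)*(-1/62)*(-171))/(-2100 - 27) = (-26844 - 18639/31)/(-2127) = -850803/31*(-1/2127) = 283601/21979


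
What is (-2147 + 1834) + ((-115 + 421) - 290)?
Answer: -297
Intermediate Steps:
(-2147 + 1834) + ((-115 + 421) - 290) = -313 + (306 - 290) = -313 + 16 = -297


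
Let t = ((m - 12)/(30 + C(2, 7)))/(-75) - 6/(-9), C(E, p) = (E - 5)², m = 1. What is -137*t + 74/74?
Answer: -265732/2925 ≈ -90.849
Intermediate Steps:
C(E, p) = (-5 + E)²
t = 1961/2925 (t = ((1 - 12)/(30 + (-5 + 2)²))/(-75) - 6/(-9) = -11/(30 + (-3)²)*(-1/75) - 6*(-⅑) = -11/(30 + 9)*(-1/75) + ⅔ = -11/39*(-1/75) + ⅔ = 11/2925 + ⅔ = 1961/2925 ≈ 0.67043)
-137*t + 74/74 = -137*1961/2925 + 74/74 = -268657/2925 + 74*(1/74) = -268657/2925 + 1 = -265732/2925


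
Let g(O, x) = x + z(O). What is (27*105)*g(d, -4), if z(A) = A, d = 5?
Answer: 2835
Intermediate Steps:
g(O, x) = O + x (g(O, x) = x + O = O + x)
(27*105)*g(d, -4) = (27*105)*(5 - 4) = 2835*1 = 2835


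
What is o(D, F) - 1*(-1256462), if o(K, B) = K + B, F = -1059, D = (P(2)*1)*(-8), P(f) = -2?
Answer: 1255419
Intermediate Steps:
D = 16 (D = -2*1*(-8) = -2*(-8) = 16)
o(K, B) = B + K
o(D, F) - 1*(-1256462) = (-1059 + 16) - 1*(-1256462) = -1043 + 1256462 = 1255419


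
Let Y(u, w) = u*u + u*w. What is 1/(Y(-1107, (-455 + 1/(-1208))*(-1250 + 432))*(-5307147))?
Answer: 604/1316793057249031389 ≈ 4.5869e-16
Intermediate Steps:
Y(u, w) = u² + u*w
1/(Y(-1107, (-455 + 1/(-1208))*(-1250 + 432))*(-5307147)) = 1/(-1107*(-1107 + (-455 + 1/(-1208))*(-1250 + 432))*(-5307147)) = -1/5307147/(-1107*(-1107 + (-455 - 1/1208)*(-818))) = -1/5307147/(-1107*(-1107 - 549641/1208*(-818))) = -1/5307147/(-1107*(-1107 + 224803169/604)) = -1/5307147/(-1107*224134541/604) = -1/5307147/(-248116936887/604) = -604/248116936887*(-1/5307147) = 604/1316793057249031389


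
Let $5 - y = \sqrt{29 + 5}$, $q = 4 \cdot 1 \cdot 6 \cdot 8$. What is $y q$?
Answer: $960 - 192 \sqrt{34} \approx -159.54$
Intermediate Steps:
$q = 192$ ($q = 4 \cdot 6 \cdot 8 = 24 \cdot 8 = 192$)
$y = 5 - \sqrt{34}$ ($y = 5 - \sqrt{29 + 5} = 5 - \sqrt{34} \approx -0.83095$)
$y q = \left(5 - \sqrt{34}\right) 192 = 960 - 192 \sqrt{34}$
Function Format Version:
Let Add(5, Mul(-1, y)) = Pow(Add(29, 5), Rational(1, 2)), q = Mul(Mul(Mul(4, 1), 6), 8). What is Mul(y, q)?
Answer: Add(960, Mul(-192, Pow(34, Rational(1, 2)))) ≈ -159.54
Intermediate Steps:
q = 192 (q = Mul(Mul(4, 6), 8) = Mul(24, 8) = 192)
y = Add(5, Mul(-1, Pow(34, Rational(1, 2)))) (y = Add(5, Mul(-1, Pow(Add(29, 5), Rational(1, 2)))) = Add(5, Mul(-1, Pow(34, Rational(1, 2)))) ≈ -0.83095)
Mul(y, q) = Mul(Add(5, Mul(-1, Pow(34, Rational(1, 2)))), 192) = Add(960, Mul(-192, Pow(34, Rational(1, 2))))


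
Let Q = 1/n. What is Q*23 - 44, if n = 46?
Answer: -87/2 ≈ -43.500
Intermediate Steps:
Q = 1/46 ≈ 0.021739
Q*23 - 44 = (1/46)*23 - 44 = 1/2 - 44 = -87/2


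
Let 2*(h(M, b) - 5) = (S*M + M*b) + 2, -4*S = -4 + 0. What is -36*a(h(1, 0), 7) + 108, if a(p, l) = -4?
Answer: 252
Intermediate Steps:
S = 1 (S = -(-4 + 0)/4 = -¼*(-4) = 1)
h(M, b) = 6 + M/2 + M*b/2 (h(M, b) = 5 + ((1*M + M*b) + 2)/2 = 5 + ((M + M*b) + 2)/2 = 5 + (2 + M + M*b)/2 = 5 + (1 + M/2 + M*b/2) = 6 + M/2 + M*b/2)
-36*a(h(1, 0), 7) + 108 = -36*(-4) + 108 = 144 + 108 = 252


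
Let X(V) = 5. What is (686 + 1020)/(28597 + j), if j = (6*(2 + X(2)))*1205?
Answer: 1706/79207 ≈ 0.021538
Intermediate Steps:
j = 50610 (j = (6*(2 + 5))*1205 = (6*7)*1205 = 42*1205 = 50610)
(686 + 1020)/(28597 + j) = (686 + 1020)/(28597 + 50610) = 1706/79207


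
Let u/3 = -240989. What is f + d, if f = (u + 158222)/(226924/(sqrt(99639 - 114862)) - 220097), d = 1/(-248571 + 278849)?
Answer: 57292733053867623393/22329860147643735274 - 128154194380*I*sqrt(15223)/737494555374983 ≈ 2.5657 - 0.02144*I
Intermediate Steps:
u = -722967 (u = 3*(-240989) = -722967)
d = 1/30278 ≈ 3.3027e-5
f = -564745/(-220097 - 226924*I*sqrt(15223)/15223) (f = (-722967 + 158222)/(226924/(sqrt(99639 - 114862)) - 220097) = -564745/(226924/(sqrt(-15223)) - 220097) = -564745/(226924/((I*sqrt(15223))) - 220097) = -564745/(226924*(-I*sqrt(15223)/15223) - 220097) = -564745/(-226924*I*sqrt(15223)/15223 - 220097) = -564745/(-220097 - 226924*I*sqrt(15223)/15223) ≈ 2.5657 - 0.02144*I)
f + d = (1892198809674095/737494555374983 - 128154194380*I*sqrt(15223)/737494555374983) + 1/30278 = 57292733053867623393/22329860147643735274 - 128154194380*I*sqrt(15223)/737494555374983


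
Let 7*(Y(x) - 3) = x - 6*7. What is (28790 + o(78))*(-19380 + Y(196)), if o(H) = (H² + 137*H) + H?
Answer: -883323490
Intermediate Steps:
Y(x) = -3 + x/7 (Y(x) = 3 + (x - 6*7)/7 = 3 + (x - 42)/7 = 3 + (-42 + x)/7 = 3 + (-6 + x/7) = -3 + x/7)
o(H) = H² + 138*H
(28790 + o(78))*(-19380 + Y(196)) = (28790 + 78*(138 + 78))*(-19380 + (-3 + (⅐)*196)) = (28790 + 78*216)*(-19380 + (-3 + 28)) = (28790 + 16848)*(-19380 + 25) = 45638*(-19355) = -883323490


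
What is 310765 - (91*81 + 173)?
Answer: 303221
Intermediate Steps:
310765 - (91*81 + 173) = 310765 - (7371 + 173) = 310765 - 1*7544 = 310765 - 7544 = 303221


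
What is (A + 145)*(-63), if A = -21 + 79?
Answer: -12789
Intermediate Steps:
A = 58
(A + 145)*(-63) = (58 + 145)*(-63) = 203*(-63) = -12789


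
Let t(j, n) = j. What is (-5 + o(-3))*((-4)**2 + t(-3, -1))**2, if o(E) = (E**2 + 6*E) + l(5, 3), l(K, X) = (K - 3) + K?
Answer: -1183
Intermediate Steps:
l(K, X) = -3 + 2*K (l(K, X) = (-3 + K) + K = -3 + 2*K)
o(E) = 7 + E**2 + 6*E (o(E) = (E**2 + 6*E) + (-3 + 2*5) = (E**2 + 6*E) + (-3 + 10) = (E**2 + 6*E) + 7 = 7 + E**2 + 6*E)
(-5 + o(-3))*((-4)**2 + t(-3, -1))**2 = (-5 + (7 + (-3)**2 + 6*(-3)))*((-4)**2 - 3)**2 = (-5 + (7 + 9 - 18))*(16 - 3)**2 = (-5 - 2)*13**2 = -7*169 = -1183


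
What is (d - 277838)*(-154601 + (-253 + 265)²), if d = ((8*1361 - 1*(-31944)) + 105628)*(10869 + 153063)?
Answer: -3759030339393074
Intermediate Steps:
d = 24337344720 (d = ((10888 + 31944) + 105628)*163932 = (42832 + 105628)*163932 = 148460*163932 = 24337344720)
(d - 277838)*(-154601 + (-253 + 265)²) = (24337344720 - 277838)*(-154601 + (-253 + 265)²) = 24337066882*(-154601 + 12²) = 24337066882*(-154601 + 144) = 24337066882*(-154457) = -3759030339393074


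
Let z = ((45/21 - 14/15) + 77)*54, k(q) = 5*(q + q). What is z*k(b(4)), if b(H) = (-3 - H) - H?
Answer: -3251952/7 ≈ -4.6456e+5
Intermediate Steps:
b(H) = -3 - 2*H
k(q) = 10*q (k(q) = 5*(2*q) = 10*q)
z = 147816/35 (z = ((45*(1/21) - 14*1/15) + 77)*54 = ((15/7 - 14/15) + 77)*54 = (127/105 + 77)*54 = (8212/105)*54 = 147816/35 ≈ 4223.3)
z*k(b(4)) = 147816*(10*(-3 - 2*4))/35 = 147816*(10*(-3 - 8))/35 = 147816*(10*(-11))/35 = (147816/35)*(-110) = -3251952/7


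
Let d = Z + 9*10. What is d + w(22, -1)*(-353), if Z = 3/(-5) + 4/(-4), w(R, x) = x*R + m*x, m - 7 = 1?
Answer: 53392/5 ≈ 10678.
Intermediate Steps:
m = 8 (m = 7 + 1 = 8)
w(R, x) = 8*x + R*x (w(R, x) = x*R + 8*x = R*x + 8*x = 8*x + R*x)
Z = -8/5 (Z = 3*(-1/5) + 4*(-1/4) = -3/5 - 1 = -8/5 ≈ -1.6000)
d = 442/5 (d = -8/5 + 9*10 = -8/5 + 90 = 442/5 ≈ 88.400)
d + w(22, -1)*(-353) = 442/5 - (8 + 22)*(-353) = 442/5 - 1*30*(-353) = 442/5 - 30*(-353) = 442/5 + 10590 = 53392/5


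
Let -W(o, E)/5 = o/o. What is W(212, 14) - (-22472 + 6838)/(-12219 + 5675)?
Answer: -24177/3272 ≈ -7.3891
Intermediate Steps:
W(o, E) = -5 (W(o, E) = -5*o/o = -5*1 = -5)
W(212, 14) - (-22472 + 6838)/(-12219 + 5675) = -5 - (-22472 + 6838)/(-12219 + 5675) = -5 - (-15634)/(-6544) = -5 - (-15634)*(-1)/6544 = -5 - 1*7817/3272 = -5 - 7817/3272 = -24177/3272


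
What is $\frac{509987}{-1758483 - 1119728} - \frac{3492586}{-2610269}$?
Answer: $\frac{8721196187143}{7512904948759} \approx 1.1608$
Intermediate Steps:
$\frac{509987}{-1758483 - 1119728} - \frac{3492586}{-2610269} = \frac{509987}{-1758483 - 1119728} - - \frac{3492586}{2610269} = \frac{509987}{-2878211} + \frac{3492586}{2610269} = 509987 \left(- \frac{1}{2878211}\right) + \frac{3492586}{2610269} = - \frac{509987}{2878211} + \frac{3492586}{2610269} = \frac{8721196187143}{7512904948759}$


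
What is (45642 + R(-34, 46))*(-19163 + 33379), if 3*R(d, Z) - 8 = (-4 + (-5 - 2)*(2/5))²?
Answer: 16227592432/25 ≈ 6.4910e+8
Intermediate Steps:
R(d, Z) = 452/25 (R(d, Z) = 8/3 + (-4 + (-5 - 2)*(2/5))²/3 = 8/3 + (-4 - 14/5)²/3 = 8/3 + (-34/5)²/3 = 8/3 + (⅓)*(1156/25) = 8/3 + 1156/75 = 452/25)
(45642 + R(-34, 46))*(-19163 + 33379) = (45642 + 452/25)*(-19163 + 33379) = (1141502/25)*14216 = 16227592432/25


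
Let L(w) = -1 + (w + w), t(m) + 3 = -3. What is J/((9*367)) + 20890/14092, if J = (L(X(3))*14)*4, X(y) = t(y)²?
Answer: 62514731/23272938 ≈ 2.6862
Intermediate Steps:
t(m) = -6 (t(m) = -3 - 3 = -6)
X(y) = 36 (X(y) = (-6)² = 36)
L(w) = -1 + 2*w
J = 3976 (J = ((-1 + 2*36)*14)*4 = ((-1 + 72)*14)*4 = (71*14)*4 = 994*4 = 3976)
J/((9*367)) + 20890/14092 = 3976/((9*367)) + 20890/14092 = 3976/3303 + 20890*(1/14092) = 3976*(1/3303) + 10445/7046 = 3976/3303 + 10445/7046 = 62514731/23272938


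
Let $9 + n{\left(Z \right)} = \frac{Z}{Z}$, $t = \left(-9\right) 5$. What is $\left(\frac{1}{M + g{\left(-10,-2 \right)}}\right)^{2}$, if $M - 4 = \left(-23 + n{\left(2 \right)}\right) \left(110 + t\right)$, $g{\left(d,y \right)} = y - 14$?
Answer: $\frac{1}{4108729} \approx 2.4338 \cdot 10^{-7}$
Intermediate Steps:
$t = -45$
$n{\left(Z \right)} = -8$ ($n{\left(Z \right)} = -9 + \frac{Z}{Z} = -9 + 1 = -8$)
$g{\left(d,y \right)} = -14 + y$
$M = -2011$ ($M = 4 + \left(-23 - 8\right) \left(110 - 45\right) = 4 - 2015 = -2011$)
$\left(\frac{1}{M + g{\left(-10,-2 \right)}}\right)^{2} = \left(\frac{1}{-2011 - 16}\right)^{2} = \left(\frac{1}{-2027}\right)^{2} = \left(- \frac{1}{2027}\right)^{2} = \frac{1}{4108729}$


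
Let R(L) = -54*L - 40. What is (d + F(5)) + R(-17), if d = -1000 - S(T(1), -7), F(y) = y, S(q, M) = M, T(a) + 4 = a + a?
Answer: -110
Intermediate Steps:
T(a) = -4 + 2*a (T(a) = -4 + (a + a) = -4 + 2*a)
d = -993 (d = -1000 - 1*(-7) = -1000 + 7 = -993)
R(L) = -40 - 54*L
(d + F(5)) + R(-17) = (-993 + 5) + (-40 - 54*(-17)) = -988 + (-40 + 918) = -988 + 878 = -110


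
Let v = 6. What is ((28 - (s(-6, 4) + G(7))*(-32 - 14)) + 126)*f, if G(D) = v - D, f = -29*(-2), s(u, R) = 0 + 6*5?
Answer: 86304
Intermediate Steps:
s(u, R) = 30 (s(u, R) = 0 + 30 = 30)
f = 58
G(D) = 6 - D
((28 - (s(-6, 4) + G(7))*(-32 - 14)) + 126)*f = ((28 - (30 + (6 - 1*7))*(-32 - 14)) + 126)*58 = ((28 - (30 + (6 - 7))*(-46)) + 126)*58 = ((28 - (30 - 1)*(-46)) + 126)*58 = ((28 - 29*(-46)) + 126)*58 = ((28 - 1*(-1334)) + 126)*58 = ((28 + 1334) + 126)*58 = (1362 + 126)*58 = 1488*58 = 86304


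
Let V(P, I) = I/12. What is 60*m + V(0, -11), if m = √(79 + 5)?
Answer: -11/12 + 120*√21 ≈ 548.99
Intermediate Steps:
V(P, I) = I/12 (V(P, I) = I*(1/12) = I/12)
m = 2*√21 (m = √84 = 2*√21 ≈ 9.1651)
60*m + V(0, -11) = 60*(2*√21) + (1/12)*(-11) = 120*√21 - 11/12 = -11/12 + 120*√21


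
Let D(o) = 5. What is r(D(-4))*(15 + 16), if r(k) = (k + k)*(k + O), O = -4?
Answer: 310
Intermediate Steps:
r(k) = 2*k*(-4 + k) (r(k) = (k + k)*(k - 4) = (2*k)*(-4 + k) = 2*k*(-4 + k))
r(D(-4))*(15 + 16) = (2*5*(-4 + 5))*(15 + 16) = (2*5*1)*31 = 10*31 = 310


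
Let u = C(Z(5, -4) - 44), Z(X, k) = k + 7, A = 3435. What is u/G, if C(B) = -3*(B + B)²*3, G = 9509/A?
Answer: -207872460/9509 ≈ -21861.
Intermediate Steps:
Z(X, k) = 7 + k
G = 9509/3435 ≈ 2.7683
C(B) = -36*B² (C(B) = -3*4*B²*3 = -12*B²*3 = -36*B²)
u = -60516 (u = -36*((7 - 4) - 44)² = -36*(3 - 44)² = -36*(-41)² = -36*1681 = -60516)
u/G = -60516/9509/3435 = -60516*3435/9509 = -207872460/9509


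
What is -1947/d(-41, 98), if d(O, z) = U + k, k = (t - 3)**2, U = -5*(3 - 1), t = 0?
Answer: 1947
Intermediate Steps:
U = -10 (U = -5*2 = -10)
k = 9 (k = (0 - 3)**2 = (-3)**2 = 9)
d(O, z) = -1 (d(O, z) = -10 + 9 = -1)
-1947/d(-41, 98) = -1947/(-1) = -1947*(-1) = 1947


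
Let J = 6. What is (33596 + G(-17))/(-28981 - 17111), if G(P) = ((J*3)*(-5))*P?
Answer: -17563/23046 ≈ -0.76208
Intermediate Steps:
G(P) = -90*P (G(P) = ((6*3)*(-5))*P = (18*(-5))*P = -90*P)
(33596 + G(-17))/(-28981 - 17111) = (33596 - 90*(-17))/(-28981 - 17111) = (33596 + 1530)/(-46092) = 35126*(-1/46092) = -17563/23046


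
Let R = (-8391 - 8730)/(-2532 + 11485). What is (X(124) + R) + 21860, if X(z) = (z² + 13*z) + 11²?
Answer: 348872336/8953 ≈ 38967.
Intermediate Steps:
R = -17121/8953 ≈ -1.9123
X(z) = 121 + z² + 13*z (X(z) = (z² + 13*z) + 121 = 121 + z² + 13*z)
(X(124) + R) + 21860 = ((121 + 124² + 13*124) - 17121/8953) + 21860 = ((121 + 15376 + 1612) - 17121/8953) + 21860 = (17109 - 17121/8953) + 21860 = 153159756/8953 + 21860 = 348872336/8953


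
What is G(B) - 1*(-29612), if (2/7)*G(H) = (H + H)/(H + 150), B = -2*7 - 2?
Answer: 1983948/67 ≈ 29611.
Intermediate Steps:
B = -16 (B = -14 - 2 = -16)
G(H) = 7*H/(150 + H) (G(H) = 7*((H + H)/(H + 150))/2 = 7*((2*H)/(150 + H))/2 = 7*(2*H/(150 + H))/2 = 7*H/(150 + H))
G(B) - 1*(-29612) = 7*(-16)/(150 - 16) - 1*(-29612) = 7*(-16)/134 + 29612 = 7*(-16)*(1/134) + 29612 = -56/67 + 29612 = 1983948/67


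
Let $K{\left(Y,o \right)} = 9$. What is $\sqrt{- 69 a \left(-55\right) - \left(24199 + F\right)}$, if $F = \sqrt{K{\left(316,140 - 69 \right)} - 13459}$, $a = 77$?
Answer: $\sqrt{268016 - 5 i \sqrt{538}} \approx 517.7 - 0.11 i$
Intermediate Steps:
$F = 5 i \sqrt{538}$ ($F = \sqrt{9 - 13459} = \sqrt{-13450} = 5 i \sqrt{538} \approx 115.97 i$)
$\sqrt{- 69 a \left(-55\right) - \left(24199 + F\right)} = \sqrt{\left(-69\right) 77 \left(-55\right) - \left(24199 + 5 i \sqrt{538}\right)} = \sqrt{\left(-5313\right) \left(-55\right) - \left(24199 + 5 i \sqrt{538}\right)} = \sqrt{292215 - \left(24199 + 5 i \sqrt{538}\right)} = \sqrt{268016 - 5 i \sqrt{538}}$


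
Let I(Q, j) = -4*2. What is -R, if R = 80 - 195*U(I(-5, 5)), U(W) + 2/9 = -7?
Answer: -4465/3 ≈ -1488.3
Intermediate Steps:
I(Q, j) = -8
U(W) = -65/9 (U(W) = -2/9 - 7 = -65/9)
R = 4465/3 (R = 80 - 195*(-65/9) = 80 + 4225/3 = 4465/3 ≈ 1488.3)
-R = -1*4465/3 = -4465/3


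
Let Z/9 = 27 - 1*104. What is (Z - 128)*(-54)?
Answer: 44334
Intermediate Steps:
Z = -693 (Z = 9*(27 - 1*104) = 9*(27 - 104) = 9*(-77) = -693)
(Z - 128)*(-54) = (-693 - 128)*(-54) = -821*(-54) = 44334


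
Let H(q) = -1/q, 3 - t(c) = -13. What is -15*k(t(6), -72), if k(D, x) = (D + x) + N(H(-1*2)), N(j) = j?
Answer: 1665/2 ≈ 832.50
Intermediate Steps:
t(c) = 16 (t(c) = 3 - 1*(-13) = 3 + 13 = 16)
k(D, x) = ½ + D + x (k(D, x) = (D + x) - 1/((-1*2)) = (D + x) - 1/(-2) = (D + x) - 1*(-½) = (D + x) + ½ = ½ + D + x)
-15*k(t(6), -72) = -15*(½ + 16 - 72) = -15*(-111/2) = 1665/2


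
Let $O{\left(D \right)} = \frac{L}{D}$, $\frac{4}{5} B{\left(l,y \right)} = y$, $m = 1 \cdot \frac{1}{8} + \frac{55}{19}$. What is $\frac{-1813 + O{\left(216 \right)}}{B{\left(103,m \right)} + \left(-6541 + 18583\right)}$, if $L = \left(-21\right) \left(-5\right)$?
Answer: $- \frac{9918076}{65914479} \approx -0.15047$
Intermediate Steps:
$m = \frac{459}{152}$ ($m = 1 \cdot \frac{1}{8} + 55 \cdot \frac{1}{19} = \frac{1}{8} + \frac{55}{19} = \frac{459}{152} \approx 3.0197$)
$B{\left(l,y \right)} = \frac{5 y}{4}$
$L = 105$
$O{\left(D \right)} = \frac{105}{D}$
$\frac{-1813 + O{\left(216 \right)}}{B{\left(103,m \right)} + \left(-6541 + 18583\right)} = \frac{-1813 + \frac{105}{216}}{\frac{5}{4} \cdot \frac{459}{152} + \left(-6541 + 18583\right)} = \frac{-1813 + 105 \cdot \frac{1}{216}}{\frac{2295}{608} + 12042} = \frac{-1813 + \frac{35}{72}}{\frac{7323831}{608}} = \left(- \frac{130501}{72}\right) \frac{608}{7323831} = - \frac{9918076}{65914479}$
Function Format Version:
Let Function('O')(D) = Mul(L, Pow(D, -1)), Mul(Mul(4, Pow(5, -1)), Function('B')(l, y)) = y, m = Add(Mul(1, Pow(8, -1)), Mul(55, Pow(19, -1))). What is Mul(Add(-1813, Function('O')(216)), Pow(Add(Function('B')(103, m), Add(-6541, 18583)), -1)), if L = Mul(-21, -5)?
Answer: Rational(-9918076, 65914479) ≈ -0.15047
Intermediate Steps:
m = Rational(459, 152) (m = Add(Mul(1, Rational(1, 8)), Mul(55, Rational(1, 19))) = Add(Rational(1, 8), Rational(55, 19)) = Rational(459, 152) ≈ 3.0197)
Function('B')(l, y) = Mul(Rational(5, 4), y)
L = 105
Function('O')(D) = Mul(105, Pow(D, -1))
Mul(Add(-1813, Function('O')(216)), Pow(Add(Function('B')(103, m), Add(-6541, 18583)), -1)) = Mul(Add(-1813, Mul(105, Pow(216, -1))), Pow(Add(Mul(Rational(5, 4), Rational(459, 152)), Add(-6541, 18583)), -1)) = Mul(Add(-1813, Mul(105, Rational(1, 216))), Pow(Add(Rational(2295, 608), 12042), -1)) = Mul(Add(-1813, Rational(35, 72)), Pow(Rational(7323831, 608), -1)) = Mul(Rational(-130501, 72), Rational(608, 7323831)) = Rational(-9918076, 65914479)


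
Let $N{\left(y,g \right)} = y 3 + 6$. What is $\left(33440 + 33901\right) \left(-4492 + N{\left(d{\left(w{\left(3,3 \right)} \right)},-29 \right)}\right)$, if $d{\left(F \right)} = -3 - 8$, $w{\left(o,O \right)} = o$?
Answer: $-304313979$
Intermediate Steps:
$d{\left(F \right)} = -11$ ($d{\left(F \right)} = -3 - 8 = -11$)
$N{\left(y,g \right)} = 6 + 3 y$ ($N{\left(y,g \right)} = 3 y + 6 = 6 + 3 y$)
$\left(33440 + 33901\right) \left(-4492 + N{\left(d{\left(w{\left(3,3 \right)} \right)},-29 \right)}\right) = \left(33440 + 33901\right) \left(-4492 + \left(6 + 3 \left(-11\right)\right)\right) = 67341 \left(-4492 + \left(6 - 33\right)\right) = 67341 \left(-4492 - 27\right) = 67341 \left(-4519\right) = -304313979$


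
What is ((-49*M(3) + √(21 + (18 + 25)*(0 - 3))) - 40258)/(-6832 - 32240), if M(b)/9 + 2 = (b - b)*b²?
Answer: 2461/2442 - I*√3/6512 ≈ 1.0078 - 0.00026598*I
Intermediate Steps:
M(b) = -18 (M(b) = -18 + 9*((b - b)*b²) = -18 + 9*(0*b²) = -18 + 9*0 = -18 + 0 = -18)
((-49*M(3) + √(21 + (18 + 25)*(0 - 3))) - 40258)/(-6832 - 32240) = ((-49*(-18) + √(21 + (18 + 25)*(0 - 3))) - 40258)/(-6832 - 32240) = ((882 + √(21 + 43*(-3))) - 40258)/(-39072) = ((882 + √(21 - 129)) - 40258)*(-1/39072) = ((882 + √(-108)) - 40258)*(-1/39072) = ((882 + 6*I*√3) - 40258)*(-1/39072) = (-39376 + 6*I*√3)*(-1/39072) = 2461/2442 - I*√3/6512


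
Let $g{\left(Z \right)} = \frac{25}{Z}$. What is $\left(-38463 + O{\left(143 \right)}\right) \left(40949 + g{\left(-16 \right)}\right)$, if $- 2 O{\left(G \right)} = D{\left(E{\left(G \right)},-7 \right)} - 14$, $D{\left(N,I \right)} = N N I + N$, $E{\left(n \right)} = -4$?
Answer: $- \frac{12578397641}{8} \approx -1.5723 \cdot 10^{9}$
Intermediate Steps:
$D{\left(N,I \right)} = N + I N^{2}$ ($D{\left(N,I \right)} = N^{2} I + N = I N^{2} + N = N + I N^{2}$)
$O{\left(G \right)} = 65$ ($O{\left(G \right)} = - \frac{- 4 \left(1 - -28\right) - 14}{2} = - \frac{- 4 \left(1 + 28\right) - 14}{2} = - \frac{\left(-4\right) 29 - 14}{2} = - \frac{-116 - 14}{2} = \left(- \frac{1}{2}\right) \left(-130\right) = 65$)
$\left(-38463 + O{\left(143 \right)}\right) \left(40949 + g{\left(-16 \right)}\right) = \left(-38463 + 65\right) \left(40949 + \frac{25}{-16}\right) = - 38398 \left(40949 + 25 \left(- \frac{1}{16}\right)\right) = - 38398 \left(40949 - \frac{25}{16}\right) = \left(-38398\right) \frac{655159}{16} = - \frac{12578397641}{8}$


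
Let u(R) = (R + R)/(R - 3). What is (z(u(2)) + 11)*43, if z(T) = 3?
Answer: 602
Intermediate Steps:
u(R) = 2*R/(-3 + R) (u(R) = (2*R)/(-3 + R) = 2*R/(-3 + R))
(z(u(2)) + 11)*43 = (3 + 11)*43 = 14*43 = 602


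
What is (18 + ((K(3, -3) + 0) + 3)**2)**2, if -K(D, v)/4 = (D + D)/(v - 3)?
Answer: 4489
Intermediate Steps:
K(D, v) = -8*D/(-3 + v) (K(D, v) = -4*(D + D)/(v - 3) = -4*2*D/(-3 + v) = -8*D/(-3 + v))
(18 + ((K(3, -3) + 0) + 3)**2)**2 = (18 + ((-8*3/(-3 - 3) + 0) + 3)**2)**2 = (18 + ((-8*3/(-6) + 0) + 3)**2)**2 = (18 + ((-8*3*(-1/6) + 0) + 3)**2)**2 = (18 + ((4 + 0) + 3)**2)**2 = (18 + (4 + 3)**2)**2 = (18 + 7**2)**2 = (18 + 49)**2 = 67**2 = 4489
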